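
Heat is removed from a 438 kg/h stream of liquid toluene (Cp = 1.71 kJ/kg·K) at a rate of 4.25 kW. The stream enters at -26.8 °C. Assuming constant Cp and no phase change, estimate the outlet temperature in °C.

T_out = -47.2 °C

Q = 4.25 kW = 15300 kJ/h
ΔT = Q/(ṁ·Cp) = 15300/(438×1.71) = 20.428 K
T_out = -26.8 − 20.428 = -47.228 °C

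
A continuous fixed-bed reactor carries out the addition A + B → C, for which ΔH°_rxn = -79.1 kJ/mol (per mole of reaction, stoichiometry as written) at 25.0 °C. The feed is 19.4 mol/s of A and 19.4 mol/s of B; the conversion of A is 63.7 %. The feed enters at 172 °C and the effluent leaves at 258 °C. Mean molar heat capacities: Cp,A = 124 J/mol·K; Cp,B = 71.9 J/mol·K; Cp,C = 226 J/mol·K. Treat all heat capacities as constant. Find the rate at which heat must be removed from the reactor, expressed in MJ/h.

Q_out = 2030 MJ/h

Extent of reaction ξ = 0.637 × 19.4 = 12.358 mol/s
Reaction term: ξ·ΔH°_rxn = 12.358 × -79.1 = -977.5 kJ/s
Sensible, feed 172→25 °C: -558.67 kJ/s
Outlet flows (mol/s): A 7.0422, B 7.0422, C 12.358
Sensible, products 25→258 °C: 972.18 kJ/s
Q = ΔH = -563.99 kJ/s = -563.99 kW
Heat removed = 2030.4 MJ/h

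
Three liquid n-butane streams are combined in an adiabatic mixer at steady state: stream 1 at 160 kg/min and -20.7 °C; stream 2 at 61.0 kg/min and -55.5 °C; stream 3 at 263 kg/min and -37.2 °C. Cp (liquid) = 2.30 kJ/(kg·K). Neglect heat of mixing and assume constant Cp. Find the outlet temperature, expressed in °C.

T_out = -34.1 °C

Energy balance with Q = 0: Σ ṁᵢCp,ᵢ(T_out − Tᵢ) = 0
T_out = Σ ṁᵢCp,ᵢTᵢ / Σ ṁᵢCp,ᵢ
      = -37907 / 1113.2 = -34.052 °C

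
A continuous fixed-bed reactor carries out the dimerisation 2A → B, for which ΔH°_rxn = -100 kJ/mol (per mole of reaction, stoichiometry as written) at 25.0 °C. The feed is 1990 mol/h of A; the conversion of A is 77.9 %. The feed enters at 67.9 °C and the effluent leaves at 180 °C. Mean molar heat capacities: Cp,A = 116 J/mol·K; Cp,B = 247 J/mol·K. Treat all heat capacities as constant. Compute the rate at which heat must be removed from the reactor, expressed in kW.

Q_out = 13.8 kW

Extent of reaction ξ = 0.779 × 1990 / 2 = 775.11 mol/h
Reaction term: ξ·ΔH°_rxn = 775.11 × -100 = -77510 kJ/h
Sensible, feed 67.9→25 °C: -9903 kJ/h
Outlet flows (mol/h): A 439.79, B 775.11
Sensible, products 25→180 °C: 37582 kJ/h
Q = ΔH = -49831 kJ/h = -13.842 kW
Heat removed = 13.842 kW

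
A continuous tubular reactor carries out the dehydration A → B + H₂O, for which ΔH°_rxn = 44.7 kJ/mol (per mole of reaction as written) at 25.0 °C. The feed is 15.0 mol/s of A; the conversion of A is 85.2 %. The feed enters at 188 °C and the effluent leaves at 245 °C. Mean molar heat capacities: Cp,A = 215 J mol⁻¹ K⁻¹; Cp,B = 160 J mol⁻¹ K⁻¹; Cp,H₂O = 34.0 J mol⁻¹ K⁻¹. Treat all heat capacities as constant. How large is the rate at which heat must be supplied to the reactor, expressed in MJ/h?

Extent of reaction ξ = 0.852 × 15.0 = 12.78 mol/s
Reaction term: ξ·ΔH°_rxn = 12.78 × 44.7 = 571.27 kJ/s
Sensible, feed 188→25 °C: -525.67 kJ/s
Outlet flows (mol/s): A 2.22, B 12.78, H₂O 12.78
Sensible, products 25→245 °C: 650.46 kJ/s
Q = ΔH = 696.05 kJ/s = 696.05 kW
Heat supplied = 2505.8 MJ/h

Q_in = 2510 MJ/h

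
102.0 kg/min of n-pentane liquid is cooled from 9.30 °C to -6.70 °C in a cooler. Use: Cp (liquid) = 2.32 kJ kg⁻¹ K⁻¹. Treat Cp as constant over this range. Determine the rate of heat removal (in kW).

Q_c = 63.1 kW

Q = ṁ·Cp·ΔT = 102.0 × 2.32 × (-6.70 − 9.30) = -3786.2 kJ/min
Converting: 3786.2 / 60 s = 63.104 kW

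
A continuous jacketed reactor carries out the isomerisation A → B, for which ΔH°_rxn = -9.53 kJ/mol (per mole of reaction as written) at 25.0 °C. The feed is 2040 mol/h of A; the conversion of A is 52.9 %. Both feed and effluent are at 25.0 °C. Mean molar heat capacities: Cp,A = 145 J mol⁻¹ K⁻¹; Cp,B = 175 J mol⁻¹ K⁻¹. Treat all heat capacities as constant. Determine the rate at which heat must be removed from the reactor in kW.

Extent of reaction ξ = 0.529 × 2040 = 1079.2 mol/h
Reaction term: ξ·ΔH°_rxn = 1079.2 × -9.53 = -10284 kJ/h
Q = ΔH = -10284 kJ/h = -2.8568 kW
Heat removed = 2.8568 kW

Q_out = 2.86 kW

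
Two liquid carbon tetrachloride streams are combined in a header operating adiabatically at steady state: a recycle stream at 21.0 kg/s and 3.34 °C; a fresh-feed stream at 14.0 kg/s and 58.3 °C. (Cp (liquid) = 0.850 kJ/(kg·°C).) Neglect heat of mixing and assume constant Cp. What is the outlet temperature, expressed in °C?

T_out = 25.3 °C

No heat crosses the boundary, so H_out = H_in.
T_out = Σ ṁᵢCp,ᵢTᵢ / Σ ṁᵢCp,ᵢ
      = 753.39 / 29.75 = 25.324 °C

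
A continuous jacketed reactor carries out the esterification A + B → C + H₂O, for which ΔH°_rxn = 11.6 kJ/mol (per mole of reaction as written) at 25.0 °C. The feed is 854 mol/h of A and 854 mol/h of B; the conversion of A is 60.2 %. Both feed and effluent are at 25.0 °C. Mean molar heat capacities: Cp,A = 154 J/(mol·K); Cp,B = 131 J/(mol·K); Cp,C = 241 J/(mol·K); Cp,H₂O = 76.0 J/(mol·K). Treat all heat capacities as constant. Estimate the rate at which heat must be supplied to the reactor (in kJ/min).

Extent of reaction ξ = 0.602 × 854 = 514.11 mol/h
Reaction term: ξ·ΔH°_rxn = 514.11 × 11.6 = 5963.7 kJ/h
Q = ΔH = 5963.7 kJ/h = 1.6566 kW
Heat supplied = 99.394 kJ/min

Q_in = 99.4 kJ/min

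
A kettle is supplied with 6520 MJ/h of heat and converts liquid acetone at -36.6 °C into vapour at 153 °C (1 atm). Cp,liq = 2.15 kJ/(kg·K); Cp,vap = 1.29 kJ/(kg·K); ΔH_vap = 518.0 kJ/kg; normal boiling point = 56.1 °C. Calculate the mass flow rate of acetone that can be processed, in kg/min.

Δh = 2.15×(56.1−-36.6) + 518.0 + 1.29×(153−56.1) = 842.31 kJ/kg
Q = 6520 MJ/h = 1811.1 kJ/s = 108670 kJ/min
ṁ = Q/Δh = 108670 / 842.31 = 129.01 kg/min

ṁ = 129 kg/min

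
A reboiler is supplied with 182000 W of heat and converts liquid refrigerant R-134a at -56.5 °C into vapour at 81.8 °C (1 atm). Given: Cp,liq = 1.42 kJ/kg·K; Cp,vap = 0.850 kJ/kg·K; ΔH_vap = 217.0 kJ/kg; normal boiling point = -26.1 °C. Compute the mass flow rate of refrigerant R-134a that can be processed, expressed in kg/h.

ṁ = 1860 kg/h

Δh = 1.42×(-26.1−-56.5) + 217.0 + 0.850×(81.8−-26.1) = 351.88 kJ/kg
Q = 182000 W = 182 kJ/s = 655200 kJ/h
ṁ = Q/Δh = 655200 / 351.88 = 1862 kg/h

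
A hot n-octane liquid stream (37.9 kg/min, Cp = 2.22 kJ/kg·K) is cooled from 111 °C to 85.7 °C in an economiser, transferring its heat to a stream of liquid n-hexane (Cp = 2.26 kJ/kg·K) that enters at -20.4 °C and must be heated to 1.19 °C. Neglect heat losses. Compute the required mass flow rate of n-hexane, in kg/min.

Heat released by hot stream: Q = 37.9 × 2.22 × (111 − 85.7) = 2128.7 kJ/min
Energy balance on cold side (adiabatic exchanger): Q = ṁ_c·Cp_c·(T_c,out − T_c,in)
ṁ_c = 2128.7 / [2.26 × (1.19 − -20.4)] = 43.627 kg/min

ṁ_c = 43.6 kg/min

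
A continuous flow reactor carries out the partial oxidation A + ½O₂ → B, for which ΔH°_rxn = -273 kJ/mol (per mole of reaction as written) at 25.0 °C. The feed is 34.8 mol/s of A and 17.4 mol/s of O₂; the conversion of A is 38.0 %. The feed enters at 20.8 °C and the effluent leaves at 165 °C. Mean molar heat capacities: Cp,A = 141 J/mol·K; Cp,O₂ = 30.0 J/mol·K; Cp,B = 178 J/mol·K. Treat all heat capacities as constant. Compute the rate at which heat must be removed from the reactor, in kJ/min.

Extent of reaction ξ = 0.380 × 34.8 = 13.224 mol/s
Reaction term: ξ·ΔH°_rxn = 13.224 × -273 = -3610.2 kJ/s
Sensible, feed 20.8→25 °C: 22.801 kJ/s
Outlet flows (mol/s): A 21.576, O₂ 10.788, B 13.224
Sensible, products 25→165 °C: 800.76 kJ/s
Q = ΔH = -2786.6 kJ/s = -2786.6 kW
Heat removed = 167200 kJ/min

Q_out = 167000 kJ/min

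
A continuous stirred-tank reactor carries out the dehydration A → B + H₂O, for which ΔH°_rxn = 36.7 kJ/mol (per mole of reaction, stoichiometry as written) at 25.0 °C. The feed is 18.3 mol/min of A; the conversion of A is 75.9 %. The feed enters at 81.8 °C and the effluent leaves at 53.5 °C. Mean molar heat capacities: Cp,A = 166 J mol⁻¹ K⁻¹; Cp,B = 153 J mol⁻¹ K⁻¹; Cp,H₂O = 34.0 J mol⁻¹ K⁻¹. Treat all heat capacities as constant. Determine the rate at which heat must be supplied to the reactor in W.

Q_in = 7200 W

Extent of reaction ξ = 0.759 × 18.3 = 13.89 mol/min
Reaction term: ξ·ΔH°_rxn = 13.89 × 36.7 = 509.75 kJ/min
Sensible, feed 81.8→25 °C: -172.55 kJ/min
Outlet flows (mol/min): A 4.4103, B 13.89, H₂O 13.89
Sensible, products 25→53.5 °C: 94.89 kJ/min
Q = ΔH = 432.1 kJ/min = 7.2016 kW
Heat supplied = 7201.6 W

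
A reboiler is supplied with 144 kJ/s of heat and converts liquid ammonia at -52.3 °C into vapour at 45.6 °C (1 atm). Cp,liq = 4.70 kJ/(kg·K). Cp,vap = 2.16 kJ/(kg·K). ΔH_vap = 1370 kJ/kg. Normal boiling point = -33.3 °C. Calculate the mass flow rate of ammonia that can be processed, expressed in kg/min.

Δh = 4.70×(-33.3−-52.3) + 1370 + 2.16×(45.6−-33.3) = 1629.7 kJ/kg
Q = 144 kJ/s = 144 kJ/s = 8640 kJ/min
ṁ = Q/Δh = 8640 / 1629.7 = 5.3015 kg/min

ṁ = 5.30 kg/min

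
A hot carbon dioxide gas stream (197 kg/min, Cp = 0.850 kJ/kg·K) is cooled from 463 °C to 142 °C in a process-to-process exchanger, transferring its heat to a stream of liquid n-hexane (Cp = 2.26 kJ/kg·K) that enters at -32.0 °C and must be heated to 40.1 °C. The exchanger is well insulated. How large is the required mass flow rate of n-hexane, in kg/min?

Heat released by hot stream: Q = 197 × 0.850 × (463 − 142) = 53751 kJ/min
Energy balance on cold side (adiabatic exchanger): Q = ṁ_c·Cp_c·(T_c,out − T_c,in)
ṁ_c = 53751 / [2.26 × (40.1 − -32.0)] = 329.87 kg/min

ṁ_c = 330 kg/min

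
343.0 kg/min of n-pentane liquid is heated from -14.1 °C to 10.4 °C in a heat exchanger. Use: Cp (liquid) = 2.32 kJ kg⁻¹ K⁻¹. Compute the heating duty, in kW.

Q = 325 kW

Q = ṁ·Cp·ΔT = 343.0 × 2.32 × (10.4 − -14.1) = 19496 kJ/min
Converting: 19496 / 60 s = 324.94 kW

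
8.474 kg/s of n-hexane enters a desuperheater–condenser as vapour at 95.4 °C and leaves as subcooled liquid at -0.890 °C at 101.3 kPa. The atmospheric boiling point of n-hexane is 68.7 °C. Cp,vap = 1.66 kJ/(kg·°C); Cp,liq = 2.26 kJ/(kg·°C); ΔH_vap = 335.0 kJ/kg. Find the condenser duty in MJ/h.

Q_c = 16400 MJ/h

vapour 95.4→68.7 °C: -44.322 kJ/kg
condensation at 68.7 °C: -335 kJ/kg
liquid 68.7→-0.890 °C: -157.27 kJ/kg
Δh = -44.322 + -335 + -157.27 = -536.6 kJ/kg
Q = ṁ·Δh = 8.474 kg/s × -536.6 kJ/kg = -4547.1 kJ/s
|Q| = 4547.1 kW = 16370 MJ/h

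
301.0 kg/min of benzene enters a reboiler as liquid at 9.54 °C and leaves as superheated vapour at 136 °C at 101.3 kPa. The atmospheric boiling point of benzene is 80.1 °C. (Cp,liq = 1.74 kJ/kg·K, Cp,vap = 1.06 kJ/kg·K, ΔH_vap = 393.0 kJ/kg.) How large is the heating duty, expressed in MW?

liquid 9.54→80.1 °C: 122.77 kJ/kg
vaporisation at 80.1 °C: 393 kJ/kg
vapour 80.1→136 °C: 59.254 kJ/kg
Δh = 122.77 + 393 + 59.254 = 575.03 kJ/kg
Q = ṁ·Δh = 301.0 kg/min × 575.03 kJ/kg = 173080 kJ/min
|Q| = 2884.7 kW = 2.8847 MW

Q = 2.88 MW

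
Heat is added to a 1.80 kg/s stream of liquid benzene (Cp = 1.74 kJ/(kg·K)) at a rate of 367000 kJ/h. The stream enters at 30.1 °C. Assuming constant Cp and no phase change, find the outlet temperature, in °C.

T_out = 62.6 °C

Q = 367000 kJ/h = 101.94 kJ/s
ΔT = Q/(ṁ·Cp) = 101.94/(1.80×1.74) = 32.549 K
T_out = 30.1 + 32.549 = 62.649 °C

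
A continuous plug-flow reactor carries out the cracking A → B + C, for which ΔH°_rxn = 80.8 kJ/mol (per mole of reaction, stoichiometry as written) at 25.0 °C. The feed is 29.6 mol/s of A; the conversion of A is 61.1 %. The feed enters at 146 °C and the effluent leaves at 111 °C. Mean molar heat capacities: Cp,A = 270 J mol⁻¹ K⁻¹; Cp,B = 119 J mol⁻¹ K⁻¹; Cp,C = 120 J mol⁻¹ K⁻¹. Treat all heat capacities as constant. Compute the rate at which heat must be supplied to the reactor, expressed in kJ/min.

Q_in = 68000 kJ/min

Extent of reaction ξ = 0.611 × 29.6 = 18.086 mol/s
Reaction term: ξ·ΔH°_rxn = 18.086 × 80.8 = 1461.3 kJ/s
Sensible, feed 146→25 °C: -967.03 kJ/s
Outlet flows (mol/s): A 11.514, B 18.086, C 18.086
Sensible, products 25→111 °C: 639.1 kJ/s
Q = ΔH = 1133.4 kJ/s = 1133.4 kW
Heat supplied = 68003 kJ/min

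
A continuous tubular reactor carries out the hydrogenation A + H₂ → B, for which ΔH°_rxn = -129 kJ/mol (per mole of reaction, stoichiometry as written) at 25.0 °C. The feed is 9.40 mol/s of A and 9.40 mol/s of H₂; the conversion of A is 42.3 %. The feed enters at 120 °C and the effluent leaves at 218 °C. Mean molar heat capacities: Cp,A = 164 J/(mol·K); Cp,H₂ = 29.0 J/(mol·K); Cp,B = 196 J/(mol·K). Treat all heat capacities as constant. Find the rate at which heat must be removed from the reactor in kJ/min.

Q_out = 20000 kJ/min

Extent of reaction ξ = 0.423 × 9.40 = 3.9762 mol/s
Reaction term: ξ·ΔH°_rxn = 3.9762 × -129 = -512.93 kJ/s
Sensible, feed 120→25 °C: -172.35 kJ/s
Outlet flows (mol/s): A 5.4238, H₂ 5.4238, B 3.9762
Sensible, products 25→218 °C: 352.44 kJ/s
Q = ΔH = -332.84 kJ/s = -332.84 kW
Heat removed = 19970 kJ/min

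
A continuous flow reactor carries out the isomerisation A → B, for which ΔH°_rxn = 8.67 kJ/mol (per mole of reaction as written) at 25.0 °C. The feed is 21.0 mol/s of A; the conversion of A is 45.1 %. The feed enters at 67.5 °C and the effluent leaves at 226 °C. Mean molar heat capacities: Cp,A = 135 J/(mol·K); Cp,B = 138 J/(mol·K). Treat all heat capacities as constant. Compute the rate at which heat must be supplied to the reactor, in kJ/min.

Q_in = 32200 kJ/min

Extent of reaction ξ = 0.451 × 21.0 = 9.471 mol/s
Reaction term: ξ·ΔH°_rxn = 9.471 × 8.67 = 82.114 kJ/s
Sensible, feed 67.5→25 °C: -120.49 kJ/s
Outlet flows (mol/s): A 11.529, B 9.471
Sensible, products 25→226 °C: 575.55 kJ/s
Q = ΔH = 537.17 kJ/s = 537.17 kW
Heat supplied = 32230 kJ/min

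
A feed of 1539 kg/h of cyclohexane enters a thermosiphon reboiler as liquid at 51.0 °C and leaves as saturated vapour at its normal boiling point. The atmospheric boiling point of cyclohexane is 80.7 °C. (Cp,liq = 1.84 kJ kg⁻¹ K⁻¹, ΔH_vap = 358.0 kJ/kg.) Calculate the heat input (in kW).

liquid 51.0→80.7 °C: 54.648 kJ/kg
vaporisation at 80.7 °C: 358 kJ/kg
Δh = 54.648 + 358 = 412.65 kJ/kg
Q = ṁ·Δh = 1539 kg/h × 412.65 kJ/kg = 635070 kJ/h
|Q| = 176.41 kW

Q = 176 kW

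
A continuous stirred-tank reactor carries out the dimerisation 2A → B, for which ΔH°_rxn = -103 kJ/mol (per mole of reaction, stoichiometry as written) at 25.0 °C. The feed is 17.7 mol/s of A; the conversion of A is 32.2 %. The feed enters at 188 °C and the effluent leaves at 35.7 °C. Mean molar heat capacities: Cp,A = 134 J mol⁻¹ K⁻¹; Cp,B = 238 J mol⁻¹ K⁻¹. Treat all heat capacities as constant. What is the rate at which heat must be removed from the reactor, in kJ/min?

Extent of reaction ξ = 0.322 × 17.7 / 2 = 2.8497 mol/s
Reaction term: ξ·ΔH°_rxn = 2.8497 × -103 = -293.52 kJ/s
Sensible, feed 188→25 °C: -386.6 kJ/s
Outlet flows (mol/s): A 12.001, B 2.8497
Sensible, products 25→35.7 °C: 24.464 kJ/s
Q = ΔH = -655.66 kJ/s = -655.66 kW
Heat removed = 39340 kJ/min

Q_out = 39300 kJ/min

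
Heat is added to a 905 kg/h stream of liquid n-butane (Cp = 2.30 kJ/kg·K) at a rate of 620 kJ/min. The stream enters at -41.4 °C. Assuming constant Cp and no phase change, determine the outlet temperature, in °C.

T_out = -23.5 °C

Q = 620 kJ/min = 37200 kJ/h
ΔT = Q/(ṁ·Cp) = 37200/(905×2.30) = 17.872 K
T_out = -41.4 + 17.872 = -23.528 °C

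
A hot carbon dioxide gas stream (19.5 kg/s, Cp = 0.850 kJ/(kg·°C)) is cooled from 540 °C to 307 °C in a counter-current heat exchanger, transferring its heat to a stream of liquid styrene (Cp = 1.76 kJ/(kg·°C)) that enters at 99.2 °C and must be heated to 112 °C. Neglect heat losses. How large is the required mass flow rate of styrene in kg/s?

Heat released by hot stream: Q = 19.5 × 0.850 × (540 − 307) = 3862 kJ/s
Energy balance on cold side (adiabatic exchanger): Q = ṁ_c·Cp_c·(T_c,out − T_c,in)
ṁ_c = 3862 / [1.76 × (112 − 99.2)] = 171.43 kg/s

ṁ_c = 171 kg/s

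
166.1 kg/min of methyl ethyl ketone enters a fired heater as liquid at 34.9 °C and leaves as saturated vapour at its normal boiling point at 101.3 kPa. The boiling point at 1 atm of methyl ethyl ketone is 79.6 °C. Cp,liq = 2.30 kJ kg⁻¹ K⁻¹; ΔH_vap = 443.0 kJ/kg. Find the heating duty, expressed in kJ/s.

Q = 1510 kJ/s

liquid 34.9→79.6 °C: 102.81 kJ/kg
vaporisation at 79.6 °C: 443 kJ/kg
Δh = 102.81 + 443 = 545.81 kJ/kg
Q = ṁ·Δh = 166.1 kg/min × 545.81 kJ/kg = 90659 kJ/min
|Q| = 1511 kW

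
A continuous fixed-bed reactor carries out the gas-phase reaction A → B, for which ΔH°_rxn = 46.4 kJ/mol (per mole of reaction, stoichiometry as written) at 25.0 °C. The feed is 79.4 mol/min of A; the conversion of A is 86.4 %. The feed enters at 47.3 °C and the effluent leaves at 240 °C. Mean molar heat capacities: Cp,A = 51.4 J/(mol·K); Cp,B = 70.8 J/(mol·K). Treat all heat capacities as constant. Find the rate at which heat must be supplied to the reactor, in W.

Extent of reaction ξ = 0.864 × 79.4 = 68.602 mol/min
Reaction term: ξ·ΔH°_rxn = 68.602 × 46.4 = 3183.1 kJ/min
Sensible, feed 47.3→25 °C: -91.01 kJ/min
Outlet flows (mol/min): A 10.798, B 68.602
Sensible, products 25→240 °C: 1163.6 kJ/min
Q = ΔH = 4255.7 kJ/min = 70.928 kW
Heat supplied = 70928 W

Q_in = 70900 W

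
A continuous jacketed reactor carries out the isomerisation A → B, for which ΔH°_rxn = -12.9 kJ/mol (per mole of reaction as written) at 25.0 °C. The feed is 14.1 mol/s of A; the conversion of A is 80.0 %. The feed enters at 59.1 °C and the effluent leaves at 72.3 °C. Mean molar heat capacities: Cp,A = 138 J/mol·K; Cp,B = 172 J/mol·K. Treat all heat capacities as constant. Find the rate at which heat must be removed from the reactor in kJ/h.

Extent of reaction ξ = 0.800 × 14.1 = 11.28 mol/s
Reaction term: ξ·ΔH°_rxn = 11.28 × -12.9 = -145.51 kJ/s
Sensible, feed 59.1→25 °C: -66.352 kJ/s
Outlet flows (mol/s): A 2.82, B 11.28
Sensible, products 25→72.3 °C: 110.18 kJ/s
Q = ΔH = -101.69 kJ/s = -101.69 kW
Heat removed = 366070 kJ/h

Q_out = 366000 kJ/h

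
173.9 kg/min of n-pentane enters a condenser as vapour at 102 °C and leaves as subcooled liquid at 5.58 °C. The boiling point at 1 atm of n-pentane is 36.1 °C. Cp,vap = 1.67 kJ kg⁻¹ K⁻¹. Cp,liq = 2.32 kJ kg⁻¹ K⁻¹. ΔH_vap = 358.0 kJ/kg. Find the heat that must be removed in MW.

vapour 102→36.1 °C: -110.05 kJ/kg
condensation at 36.1 °C: -358 kJ/kg
liquid 36.1→5.58 °C: -70.806 kJ/kg
Δh = -110.05 + -358 + -70.806 = -538.86 kJ/kg
Q = ṁ·Δh = 173.9 kg/min × -538.86 kJ/kg = -93708 kJ/min
|Q| = 1561.8 kW = 1.5618 MW

Q_c = 1.56 MW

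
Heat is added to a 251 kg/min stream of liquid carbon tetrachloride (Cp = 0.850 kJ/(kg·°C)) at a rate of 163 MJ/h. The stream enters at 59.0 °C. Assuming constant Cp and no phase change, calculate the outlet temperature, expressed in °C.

T_out = 71.7 °C

Q = 163 MJ/h = 2716.7 kJ/min
ΔT = Q/(ṁ·Cp) = 2716.7/(251×0.850) = 12.733 K
T_out = 59.0 + 12.733 = 71.733 °C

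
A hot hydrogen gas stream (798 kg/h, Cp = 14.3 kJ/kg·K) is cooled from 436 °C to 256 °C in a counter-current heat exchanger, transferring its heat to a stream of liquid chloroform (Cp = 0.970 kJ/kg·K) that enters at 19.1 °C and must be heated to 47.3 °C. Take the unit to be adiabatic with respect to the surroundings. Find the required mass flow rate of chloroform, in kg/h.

ṁ_c = 75100 kg/h

Heat released by hot stream: Q = 798 × 14.3 × (436 − 256) = 2.0541e+06 kJ/h
Energy balance on cold side (adiabatic exchanger): Q = ṁ_c·Cp_c·(T_c,out − T_c,in)
ṁ_c = 2.0541e+06 / [0.970 × (47.3 − 19.1)] = 75091 kg/h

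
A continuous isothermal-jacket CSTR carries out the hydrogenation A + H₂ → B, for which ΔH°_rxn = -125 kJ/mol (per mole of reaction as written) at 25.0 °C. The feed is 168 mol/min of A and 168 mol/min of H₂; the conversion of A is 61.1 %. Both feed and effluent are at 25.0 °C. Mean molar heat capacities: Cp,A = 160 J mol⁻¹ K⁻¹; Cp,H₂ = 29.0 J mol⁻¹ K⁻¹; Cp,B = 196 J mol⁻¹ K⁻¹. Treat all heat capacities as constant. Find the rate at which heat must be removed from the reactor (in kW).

Q_out = 214 kW

Extent of reaction ξ = 0.611 × 168 = 102.65 mol/min
Reaction term: ξ·ΔH°_rxn = 102.65 × -125 = -12831 kJ/min
Q = ΔH = -12831 kJ/min = -213.85 kW
Heat removed = 213.85 kW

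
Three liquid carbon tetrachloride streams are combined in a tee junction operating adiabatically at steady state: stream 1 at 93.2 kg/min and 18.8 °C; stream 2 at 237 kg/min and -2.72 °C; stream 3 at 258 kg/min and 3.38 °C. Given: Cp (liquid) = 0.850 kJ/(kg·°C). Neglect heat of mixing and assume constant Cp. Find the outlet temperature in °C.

Adiabatic, steady state ⇒ Σ ṁᵢCp,ᵢ(T_out − Tᵢ) = 0
T_out = Σ ṁᵢCp,ᵢTᵢ / Σ ṁᵢCp,ᵢ
      = 1682.6 / 499.97 = 3.3655 °C

T_out = 3.37 °C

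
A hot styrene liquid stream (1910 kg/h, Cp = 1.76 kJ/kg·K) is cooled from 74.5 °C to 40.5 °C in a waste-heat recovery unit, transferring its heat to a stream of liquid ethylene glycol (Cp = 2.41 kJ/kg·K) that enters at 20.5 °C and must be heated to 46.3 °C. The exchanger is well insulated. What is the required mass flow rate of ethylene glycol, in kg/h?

ṁ_c = 1840 kg/h

Heat released by hot stream: Q = 1910 × 1.76 × (74.5 − 40.5) = 114290 kJ/h
Energy balance on cold side (adiabatic exchanger): Q = ṁ_c·Cp_c·(T_c,out − T_c,in)
ṁ_c = 114290 / [2.41 × (46.3 − 20.5)] = 1838.2 kg/h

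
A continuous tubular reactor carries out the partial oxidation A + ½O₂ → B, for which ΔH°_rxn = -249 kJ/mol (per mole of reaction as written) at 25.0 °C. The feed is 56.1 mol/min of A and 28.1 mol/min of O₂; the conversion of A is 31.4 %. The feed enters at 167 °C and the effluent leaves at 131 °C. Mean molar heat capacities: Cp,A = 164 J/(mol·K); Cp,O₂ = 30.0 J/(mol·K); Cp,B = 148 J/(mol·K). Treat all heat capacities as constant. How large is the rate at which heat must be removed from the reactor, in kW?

Q_out = 80.1 kW

Extent of reaction ξ = 0.314 × 56.1 = 17.615 mol/min
Reaction term: ξ·ΔH°_rxn = 17.615 × -249 = -4386.2 kJ/min
Sensible, feed 167→25 °C: -1426.2 kJ/min
Outlet flows (mol/min): A 38.485, O₂ 19.292, B 17.615
Sensible, products 25→131 °C: 1006.7 kJ/min
Q = ΔH = -4805.7 kJ/min = -80.095 kW
Heat removed = 80.095 kW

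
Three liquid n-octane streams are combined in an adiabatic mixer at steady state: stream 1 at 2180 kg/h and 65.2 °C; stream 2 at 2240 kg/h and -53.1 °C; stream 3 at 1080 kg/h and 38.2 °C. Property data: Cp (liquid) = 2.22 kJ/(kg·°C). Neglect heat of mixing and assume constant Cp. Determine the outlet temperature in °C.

Adiabatic, steady state ⇒ Σ ṁᵢCp,ᵢ(T_out − Tᵢ) = 0
Σ ṁᵢCp,ᵢTᵢ = 2180×2.22×65.2 + 2240×2.22×-53.1 + 1080×2.22×38.2 = 143070
Σ ṁᵢCp,ᵢ = 2180×2.22 + 2240×2.22 + 1080×2.22 = 12210
T_out = 143070 / 12210 = 11.718 °C

T_out = 11.7 °C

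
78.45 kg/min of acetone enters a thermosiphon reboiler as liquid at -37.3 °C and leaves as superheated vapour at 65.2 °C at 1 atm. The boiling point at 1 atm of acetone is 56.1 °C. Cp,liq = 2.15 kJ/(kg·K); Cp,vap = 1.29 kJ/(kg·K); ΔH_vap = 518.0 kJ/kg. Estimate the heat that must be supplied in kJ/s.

Q = 955 kJ/s

liquid -37.3→56.1 °C: 200.81 kJ/kg
vaporisation at 56.1 °C: 518 kJ/kg
vapour 56.1→65.2 °C: 11.739 kJ/kg
Δh = 200.81 + 518 + 11.739 = 730.55 kJ/kg
Q = ṁ·Δh = 78.45 kg/min × 730.55 kJ/kg = 57312 kJ/min
|Q| = 955.19 kW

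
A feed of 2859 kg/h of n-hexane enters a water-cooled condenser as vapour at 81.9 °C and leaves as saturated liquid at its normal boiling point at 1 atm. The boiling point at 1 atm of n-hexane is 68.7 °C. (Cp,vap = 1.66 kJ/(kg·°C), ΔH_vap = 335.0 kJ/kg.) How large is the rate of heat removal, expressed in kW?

Q_c = 283 kW

vapour 81.9→68.7 °C: -21.912 kJ/kg
condensation at 68.7 °C: -335 kJ/kg
Δh = -21.912 + -335 = -356.91 kJ/kg
Q = ṁ·Δh = 2859 kg/h × -356.91 kJ/kg = -1.0204e+06 kJ/h
|Q| = 283.45 kW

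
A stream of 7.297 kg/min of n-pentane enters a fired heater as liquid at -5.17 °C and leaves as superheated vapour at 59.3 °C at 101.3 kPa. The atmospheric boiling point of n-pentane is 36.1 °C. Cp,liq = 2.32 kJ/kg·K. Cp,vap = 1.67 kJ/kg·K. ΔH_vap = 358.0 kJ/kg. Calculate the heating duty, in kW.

liquid -5.17→36.1 °C: 95.746 kJ/kg
vaporisation at 36.1 °C: 358 kJ/kg
vapour 36.1→59.3 °C: 38.744 kJ/kg
Δh = 95.746 + 358 + 38.744 = 492.49 kJ/kg
Q = ṁ·Δh = 7.297 kg/min × 492.49 kJ/kg = 3593.7 kJ/min
|Q| = 59.895 kW

Q = 59.9 kW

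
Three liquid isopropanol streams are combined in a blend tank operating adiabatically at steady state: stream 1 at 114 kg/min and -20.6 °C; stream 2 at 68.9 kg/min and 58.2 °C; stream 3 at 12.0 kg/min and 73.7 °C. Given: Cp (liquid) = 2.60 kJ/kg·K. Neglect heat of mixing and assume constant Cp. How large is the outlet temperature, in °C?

T_out = 13.1 °C

No heat crosses the boundary, so H_out = H_in.
T_out = Σ ṁᵢCp,ᵢTᵢ / Σ ṁᵢCp,ᵢ
      = 6619.5 / 506.74 = 13.063 °C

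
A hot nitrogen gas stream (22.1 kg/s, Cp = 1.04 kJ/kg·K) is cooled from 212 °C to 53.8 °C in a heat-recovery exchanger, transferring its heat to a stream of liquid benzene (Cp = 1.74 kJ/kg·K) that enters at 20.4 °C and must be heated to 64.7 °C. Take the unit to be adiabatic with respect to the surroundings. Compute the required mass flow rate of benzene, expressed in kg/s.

ṁ_c = 47.2 kg/s

Heat released by hot stream: Q = 22.1 × 1.04 × (212 − 53.8) = 3636.1 kJ/s
Energy balance on cold side (adiabatic exchanger): Q = ṁ_c·Cp_c·(T_c,out − T_c,in)
ṁ_c = 3636.1 / [1.74 × (64.7 − 20.4)] = 47.171 kg/s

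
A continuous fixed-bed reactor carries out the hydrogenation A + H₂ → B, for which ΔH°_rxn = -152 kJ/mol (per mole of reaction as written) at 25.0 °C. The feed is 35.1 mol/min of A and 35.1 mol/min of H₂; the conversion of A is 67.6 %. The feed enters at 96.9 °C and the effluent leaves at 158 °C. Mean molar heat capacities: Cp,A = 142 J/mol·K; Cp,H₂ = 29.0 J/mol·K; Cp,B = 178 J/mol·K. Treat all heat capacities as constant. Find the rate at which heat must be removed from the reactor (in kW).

Extent of reaction ξ = 0.676 × 35.1 = 23.728 mol/min
Reaction term: ξ·ΔH°_rxn = 23.728 × -152 = -3606.6 kJ/min
Sensible, feed 96.9→25 °C: -431.55 kJ/min
Outlet flows (mol/min): A 11.372, H₂ 11.372, B 23.728
Sensible, products 25→158 °C: 820.37 kJ/min
Q = ΔH = -3217.8 kJ/min = -53.63 kW
Heat removed = 53.63 kW

Q_out = 53.6 kW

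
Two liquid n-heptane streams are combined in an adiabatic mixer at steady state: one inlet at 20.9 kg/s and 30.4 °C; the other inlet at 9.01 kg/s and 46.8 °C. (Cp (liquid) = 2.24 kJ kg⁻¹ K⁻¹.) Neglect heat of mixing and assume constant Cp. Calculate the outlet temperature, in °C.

No heat crosses the boundary, so H_out = H_in.
Σ ṁᵢCp,ᵢTᵢ = 20.9×2.24×30.4 + 9.01×2.24×46.8 = 2367.7
Σ ṁᵢCp,ᵢ = 20.9×2.24 + 9.01×2.24 = 66.998
T_out = 2367.7 / 66.998 = 35.34 °C

T_out = 35.3 °C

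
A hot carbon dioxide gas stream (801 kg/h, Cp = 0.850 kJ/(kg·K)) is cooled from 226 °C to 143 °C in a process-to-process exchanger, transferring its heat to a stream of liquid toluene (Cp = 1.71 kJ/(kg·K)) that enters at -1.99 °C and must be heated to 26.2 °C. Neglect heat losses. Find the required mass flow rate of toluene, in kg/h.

Heat released by hot stream: Q = 801 × 0.850 × (226 − 143) = 56511 kJ/h
Energy balance on cold side (adiabatic exchanger): Q = ṁ_c·Cp_c·(T_c,out − T_c,in)
ṁ_c = 56511 / [1.71 × (26.2 − -1.99)] = 1172.3 kg/h

ṁ_c = 1170 kg/h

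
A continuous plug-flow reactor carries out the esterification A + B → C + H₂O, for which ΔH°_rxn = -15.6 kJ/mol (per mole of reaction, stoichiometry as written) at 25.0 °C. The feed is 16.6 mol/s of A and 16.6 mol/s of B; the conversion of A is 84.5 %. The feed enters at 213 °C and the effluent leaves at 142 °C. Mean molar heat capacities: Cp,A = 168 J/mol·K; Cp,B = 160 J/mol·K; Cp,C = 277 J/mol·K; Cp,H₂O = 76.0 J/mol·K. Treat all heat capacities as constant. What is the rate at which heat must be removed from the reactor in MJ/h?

Q_out = 2030 MJ/h

Extent of reaction ξ = 0.845 × 16.6 = 14.027 mol/s
Reaction term: ξ·ΔH°_rxn = 14.027 × -15.6 = -218.82 kJ/s
Sensible, feed 213→25 °C: -1023.6 kJ/s
Outlet flows (mol/s): A 2.573, B 2.573, C 14.027, H₂O 14.027
Sensible, products 25→142 °C: 678.07 kJ/s
Q = ΔH = -564.37 kJ/s = -564.37 kW
Heat removed = 2031.7 MJ/h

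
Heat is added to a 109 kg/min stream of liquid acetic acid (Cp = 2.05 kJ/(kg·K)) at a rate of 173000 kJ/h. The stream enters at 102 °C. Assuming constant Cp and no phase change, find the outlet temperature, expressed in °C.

Q = 173000 kJ/h = 2883.3 kJ/min
ΔT = Q/(ṁ·Cp) = 2883.3/(109×2.05) = 12.904 K
T_out = 102 + 12.904 = 114.9 °C

T_out = 115 °C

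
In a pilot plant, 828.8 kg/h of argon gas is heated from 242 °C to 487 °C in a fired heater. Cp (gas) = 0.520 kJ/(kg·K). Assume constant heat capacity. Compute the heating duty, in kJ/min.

Q = 1760 kJ/min

Q = ṁ·Cp·ΔT = 828.8 × 0.520 × (487 − 242) = 105590 kJ/h
Converting: 105590 / 3600 s = 29.33 kW
Heating duty = 1759.8 kJ/min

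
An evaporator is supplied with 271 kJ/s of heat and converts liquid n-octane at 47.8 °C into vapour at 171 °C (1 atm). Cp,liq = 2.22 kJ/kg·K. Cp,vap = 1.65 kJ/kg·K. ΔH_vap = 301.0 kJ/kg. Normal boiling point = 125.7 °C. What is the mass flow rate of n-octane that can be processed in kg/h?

Δh = 2.22×(125.7−47.8) + 301.0 + 1.65×(171−125.7) = 548.68 kJ/kg
Q = 271 kJ/s = 271 kJ/s = 975600 kJ/h
ṁ = Q/Δh = 975600 / 548.68 = 1778.1 kg/h

ṁ = 1780 kg/h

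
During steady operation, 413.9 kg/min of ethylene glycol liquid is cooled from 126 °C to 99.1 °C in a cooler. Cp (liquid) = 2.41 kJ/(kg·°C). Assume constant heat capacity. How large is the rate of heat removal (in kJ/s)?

Q = ṁ·Cp·ΔT = 413.9 × 2.41 × (99.1 − 126) = -26833 kJ/min
Converting: 26833 / 60 s = 447.21 kW

Q_c = 447 kJ/s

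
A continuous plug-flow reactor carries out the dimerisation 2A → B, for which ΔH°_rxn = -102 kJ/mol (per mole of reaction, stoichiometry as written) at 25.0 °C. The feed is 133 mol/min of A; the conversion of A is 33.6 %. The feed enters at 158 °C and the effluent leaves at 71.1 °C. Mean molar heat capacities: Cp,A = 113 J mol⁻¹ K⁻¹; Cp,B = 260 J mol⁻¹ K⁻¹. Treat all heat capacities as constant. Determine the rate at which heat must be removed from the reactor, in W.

Extent of reaction ξ = 0.336 × 133 / 2 = 22.344 mol/min
Reaction term: ξ·ΔH°_rxn = 22.344 × -102 = -2279.1 kJ/min
Sensible, feed 158→25 °C: -1998.9 kJ/min
Outlet flows (mol/min): A 88.312, B 22.344
Sensible, products 25→71.1 °C: 727.86 kJ/min
Q = ΔH = -3550.1 kJ/min = -59.168 kW
Heat removed = 59168 W

Q_out = 59200 W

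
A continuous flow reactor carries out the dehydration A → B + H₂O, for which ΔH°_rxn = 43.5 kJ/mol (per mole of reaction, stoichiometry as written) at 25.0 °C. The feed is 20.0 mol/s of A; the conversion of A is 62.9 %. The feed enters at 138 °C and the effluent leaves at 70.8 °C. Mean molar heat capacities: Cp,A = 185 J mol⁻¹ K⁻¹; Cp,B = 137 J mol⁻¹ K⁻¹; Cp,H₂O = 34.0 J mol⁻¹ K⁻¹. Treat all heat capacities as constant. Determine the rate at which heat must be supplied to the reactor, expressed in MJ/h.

Extent of reaction ξ = 0.629 × 20.0 = 12.58 mol/s
Reaction term: ξ·ΔH°_rxn = 12.58 × 43.5 = 547.23 kJ/s
Sensible, feed 138→25 °C: -418.1 kJ/s
Outlet flows (mol/s): A 7.42, B 12.58, H₂O 12.58
Sensible, products 25→70.8 °C: 161.39 kJ/s
Q = ΔH = 290.52 kJ/s = 290.52 kW
Heat supplied = 1045.9 MJ/h

Q_in = 1050 MJ/h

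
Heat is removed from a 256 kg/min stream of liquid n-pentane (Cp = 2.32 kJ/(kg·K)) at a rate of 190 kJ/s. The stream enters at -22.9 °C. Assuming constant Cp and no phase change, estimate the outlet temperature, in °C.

Q = 190 kJ/s = 11400 kJ/min
ΔT = Q/(ṁ·Cp) = 11400/(256×2.32) = 19.195 K
T_out = -22.9 − 19.195 = -42.095 °C

T_out = -42.1 °C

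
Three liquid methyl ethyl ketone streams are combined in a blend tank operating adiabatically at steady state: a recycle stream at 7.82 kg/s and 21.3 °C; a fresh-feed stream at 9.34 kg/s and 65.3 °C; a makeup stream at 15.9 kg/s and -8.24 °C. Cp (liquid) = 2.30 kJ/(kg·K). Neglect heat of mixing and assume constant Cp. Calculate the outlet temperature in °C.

T_out = 19.5 °C

Adiabatic, steady state ⇒ Σ ṁᵢCp,ᵢ(T_out − Tᵢ) = 0
T_out = Σ ṁᵢCp,ᵢTᵢ / Σ ṁᵢCp,ᵢ
      = 1484.5 / 76.038 = 19.524 °C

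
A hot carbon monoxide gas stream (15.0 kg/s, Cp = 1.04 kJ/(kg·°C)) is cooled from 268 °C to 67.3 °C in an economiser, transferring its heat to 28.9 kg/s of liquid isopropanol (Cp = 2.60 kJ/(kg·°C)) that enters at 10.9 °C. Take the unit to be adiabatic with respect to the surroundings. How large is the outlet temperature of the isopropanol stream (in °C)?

T_c,out = 52.6 °C

Heat released by hot stream: Q = 15.0 × 1.04 × (268 − 67.3) = 3130.9 kJ/s
Energy balance on cold side (adiabatic exchanger): Q = ṁ_c·Cp_c·(T_c,out − T_c,in)
T_c,out = 10.9 + 3130.9/(28.9 × 2.60) = 52.568 °C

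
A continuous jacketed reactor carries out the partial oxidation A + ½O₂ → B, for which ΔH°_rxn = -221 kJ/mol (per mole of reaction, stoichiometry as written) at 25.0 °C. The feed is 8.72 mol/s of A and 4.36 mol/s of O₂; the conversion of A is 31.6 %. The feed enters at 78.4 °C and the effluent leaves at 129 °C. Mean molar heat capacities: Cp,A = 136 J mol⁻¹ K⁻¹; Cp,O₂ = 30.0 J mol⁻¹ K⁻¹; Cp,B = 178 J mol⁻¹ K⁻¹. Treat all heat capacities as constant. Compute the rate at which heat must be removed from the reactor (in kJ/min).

Extent of reaction ξ = 0.316 × 8.72 = 2.7555 mol/s
Reaction term: ξ·ΔH°_rxn = 2.7555 × -221 = -608.97 kJ/s
Sensible, feed 78.4→25 °C: -70.313 kJ/s
Outlet flows (mol/s): A 5.9645, O₂ 2.9822, B 2.7555
Sensible, products 25→129 °C: 144.68 kJ/s
Q = ΔH = -534.61 kJ/s = -534.61 kW
Heat removed = 32076 kJ/min

Q_out = 32100 kJ/min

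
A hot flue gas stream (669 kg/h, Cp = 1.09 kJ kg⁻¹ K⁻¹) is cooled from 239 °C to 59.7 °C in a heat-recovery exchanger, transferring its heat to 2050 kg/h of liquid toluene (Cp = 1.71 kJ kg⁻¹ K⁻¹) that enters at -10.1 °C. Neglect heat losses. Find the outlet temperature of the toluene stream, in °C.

T_c,out = 27.2 °C

Heat released by hot stream: Q = 669 × 1.09 × (239 − 59.7) = 130750 kJ/h
Energy balance on cold side (adiabatic exchanger): Q = ṁ_c·Cp_c·(T_c,out − T_c,in)
T_c,out = -10.1 + 130750/(2050 × 1.71) = 27.198 °C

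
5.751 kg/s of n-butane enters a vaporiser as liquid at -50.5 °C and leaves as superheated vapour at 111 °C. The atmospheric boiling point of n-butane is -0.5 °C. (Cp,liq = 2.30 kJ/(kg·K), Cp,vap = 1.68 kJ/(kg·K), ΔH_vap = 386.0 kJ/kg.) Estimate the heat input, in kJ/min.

Q = 238000 kJ/min

liquid -50.5→-0.5 °C: 115 kJ/kg
vaporisation at -0.5 °C: 386 kJ/kg
vapour -0.5→111 °C: 187.32 kJ/kg
Δh = 115 + 386 + 187.32 = 688.32 kJ/kg
Q = ṁ·Δh = 5.751 kg/s × 688.32 kJ/kg = 3958.5 kJ/s
|Q| = 3958.5 kW = 237510 kJ/min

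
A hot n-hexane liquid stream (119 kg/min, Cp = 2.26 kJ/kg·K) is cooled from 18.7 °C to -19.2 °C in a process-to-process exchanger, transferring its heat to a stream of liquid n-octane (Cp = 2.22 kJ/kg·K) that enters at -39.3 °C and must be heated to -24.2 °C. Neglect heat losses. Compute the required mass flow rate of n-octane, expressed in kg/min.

ṁ_c = 304 kg/min

Heat released by hot stream: Q = 119 × 2.26 × (18.7 − -19.2) = 10193 kJ/min
Energy balance on cold side (adiabatic exchanger): Q = ṁ_c·Cp_c·(T_c,out − T_c,in)
ṁ_c = 10193 / [2.22 × (-24.2 − -39.3)] = 304.06 kg/min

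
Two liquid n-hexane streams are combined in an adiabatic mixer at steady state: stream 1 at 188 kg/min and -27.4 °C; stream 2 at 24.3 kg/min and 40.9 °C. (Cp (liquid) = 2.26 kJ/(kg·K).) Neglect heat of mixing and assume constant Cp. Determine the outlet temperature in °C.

No heat crosses the boundary, so H_out = H_in.
Σ ṁᵢCp,ᵢTᵢ = 188×2.26×-27.4 + 24.3×2.26×40.9 = -9395.6
Σ ṁᵢCp,ᵢ = 188×2.26 + 24.3×2.26 = 479.8
T_out = -9395.6 / 479.8 = -19.582 °C

T_out = -19.6 °C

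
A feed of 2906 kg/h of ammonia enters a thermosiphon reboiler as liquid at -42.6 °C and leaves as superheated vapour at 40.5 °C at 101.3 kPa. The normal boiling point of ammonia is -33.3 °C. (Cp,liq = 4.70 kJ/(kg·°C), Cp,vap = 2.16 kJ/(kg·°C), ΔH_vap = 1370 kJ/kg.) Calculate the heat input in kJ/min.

Q = 76200 kJ/min

liquid -42.6→-33.3 °C: 43.71 kJ/kg
vaporisation at -33.3 °C: 1370 kJ/kg
vapour -33.3→40.5 °C: 159.41 kJ/kg
Δh = 43.71 + 1370 + 159.41 = 1573.1 kJ/kg
Q = ṁ·Δh = 2906 kg/h × 1573.1 kJ/kg = 4.5715e+06 kJ/h
|Q| = 1269.9 kW = 76191 kJ/min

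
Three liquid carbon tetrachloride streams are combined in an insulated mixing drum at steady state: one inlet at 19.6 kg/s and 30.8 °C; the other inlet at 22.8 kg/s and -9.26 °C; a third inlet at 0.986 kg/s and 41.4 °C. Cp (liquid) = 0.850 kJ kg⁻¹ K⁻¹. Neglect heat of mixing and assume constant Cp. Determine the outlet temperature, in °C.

T_out = 9.99 °C

Energy balance with Q = 0: Σ ṁᵢCp,ᵢ(T_out − Tᵢ) = 0
Σ ṁᵢCp,ᵢTᵢ = 19.6×0.850×30.8 + 22.8×0.850×-9.26 + 0.986×0.850×41.4 = 368.37
Σ ṁᵢCp,ᵢ = 19.6×0.850 + 22.8×0.850 + 0.986×0.850 = 36.878
T_out = 368.37 / 36.878 = 9.9888 °C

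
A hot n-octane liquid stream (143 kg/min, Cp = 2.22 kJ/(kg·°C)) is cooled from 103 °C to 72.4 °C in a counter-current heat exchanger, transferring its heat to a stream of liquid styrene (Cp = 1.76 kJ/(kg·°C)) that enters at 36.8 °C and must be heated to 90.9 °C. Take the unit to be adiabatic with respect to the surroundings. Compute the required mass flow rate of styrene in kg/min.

Heat released by hot stream: Q = 143 × 2.22 × (103 − 72.4) = 9714.3 kJ/min
Energy balance on cold side (adiabatic exchanger): Q = ṁ_c·Cp_c·(T_c,out − T_c,in)
ṁ_c = 9714.3 / [1.76 × (90.9 − 36.8)] = 102.02 kg/min

ṁ_c = 102 kg/min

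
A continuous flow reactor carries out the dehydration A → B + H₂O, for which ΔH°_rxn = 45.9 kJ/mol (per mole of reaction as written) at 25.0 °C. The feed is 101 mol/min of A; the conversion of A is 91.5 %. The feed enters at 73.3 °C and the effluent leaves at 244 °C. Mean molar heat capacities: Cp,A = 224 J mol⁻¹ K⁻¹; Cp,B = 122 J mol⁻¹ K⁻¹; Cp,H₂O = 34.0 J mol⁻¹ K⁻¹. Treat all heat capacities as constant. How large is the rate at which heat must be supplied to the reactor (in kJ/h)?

Q_in = 404000 kJ/h

Extent of reaction ξ = 0.915 × 101 = 92.415 mol/min
Reaction term: ξ·ΔH°_rxn = 92.415 × 45.9 = 4241.8 kJ/min
Sensible, feed 73.3→25 °C: -1092.7 kJ/min
Outlet flows (mol/min): A 8.585, B 92.415, H₂O 92.415
Sensible, products 25→244 °C: 3578.4 kJ/min
Q = ΔH = 6727.5 kJ/min = 112.13 kW
Heat supplied = 403650 kJ/h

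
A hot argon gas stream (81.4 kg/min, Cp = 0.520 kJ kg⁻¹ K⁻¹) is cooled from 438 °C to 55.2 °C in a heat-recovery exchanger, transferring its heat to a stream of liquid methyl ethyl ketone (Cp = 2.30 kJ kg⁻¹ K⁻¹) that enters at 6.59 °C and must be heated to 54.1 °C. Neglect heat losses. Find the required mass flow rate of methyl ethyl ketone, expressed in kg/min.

ṁ_c = 148 kg/min

Heat released by hot stream: Q = 81.4 × 0.520 × (438 − 55.2) = 16203 kJ/min
Energy balance on cold side (adiabatic exchanger): Q = ṁ_c·Cp_c·(T_c,out − T_c,in)
ṁ_c = 16203 / [2.30 × (54.1 − 6.59)] = 148.28 kg/min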